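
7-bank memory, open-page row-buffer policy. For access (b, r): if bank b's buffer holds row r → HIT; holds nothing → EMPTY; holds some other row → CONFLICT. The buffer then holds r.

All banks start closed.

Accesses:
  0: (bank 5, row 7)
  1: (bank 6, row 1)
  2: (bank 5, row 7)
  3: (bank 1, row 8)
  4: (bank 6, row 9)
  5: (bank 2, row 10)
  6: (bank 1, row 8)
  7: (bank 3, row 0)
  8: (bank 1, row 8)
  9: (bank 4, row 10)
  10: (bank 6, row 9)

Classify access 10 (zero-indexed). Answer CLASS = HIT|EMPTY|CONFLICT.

#0 (5,7) E
#1 (6,1) E
#2 (5,7) H  (was 7)
#3 (1,8) E
#4 (6,9) C  (was 1)
#5 (2,10) E
#6 (1,8) H  (was 8)
#7 (3,0) E
#8 (1,8) H  (was 8)
#9 (4,10) E
#10 (6,9) H  (was 9)

CLASS = HIT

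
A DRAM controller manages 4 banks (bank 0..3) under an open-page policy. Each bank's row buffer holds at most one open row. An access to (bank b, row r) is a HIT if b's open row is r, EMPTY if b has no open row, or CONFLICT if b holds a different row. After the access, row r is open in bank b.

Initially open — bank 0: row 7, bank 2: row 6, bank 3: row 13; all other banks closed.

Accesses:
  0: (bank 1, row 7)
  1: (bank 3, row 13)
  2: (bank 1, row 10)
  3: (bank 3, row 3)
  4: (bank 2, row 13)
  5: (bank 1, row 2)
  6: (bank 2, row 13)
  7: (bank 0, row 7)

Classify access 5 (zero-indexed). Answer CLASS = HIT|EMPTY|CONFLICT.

CLASS = CONFLICT

0: bank 1 row 7 — prev None → EMPTY
1: bank 3 row 13 — prev 13 → HIT
2: bank 1 row 10 — prev 7 → CONFLICT
3: bank 3 row 3 — prev 13 → CONFLICT
4: bank 2 row 13 — prev 6 → CONFLICT
5: bank 1 row 2 — prev 10 → CONFLICT
6: bank 2 row 13 — prev 13 → HIT
7: bank 0 row 7 — prev 7 → HIT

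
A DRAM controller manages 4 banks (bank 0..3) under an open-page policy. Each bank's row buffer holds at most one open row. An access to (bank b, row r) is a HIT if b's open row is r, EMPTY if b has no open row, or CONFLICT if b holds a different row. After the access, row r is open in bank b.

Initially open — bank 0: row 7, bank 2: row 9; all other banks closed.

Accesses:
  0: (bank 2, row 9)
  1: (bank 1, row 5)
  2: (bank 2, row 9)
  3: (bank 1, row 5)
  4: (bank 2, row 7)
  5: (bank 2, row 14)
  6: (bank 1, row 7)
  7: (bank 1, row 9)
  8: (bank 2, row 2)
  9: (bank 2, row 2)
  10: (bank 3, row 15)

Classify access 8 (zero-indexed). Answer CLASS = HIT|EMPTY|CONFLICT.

CLASS = CONFLICT

0: bank 2 row 9 — prev 9 → HIT
1: bank 1 row 5 — prev None → EMPTY
2: bank 2 row 9 — prev 9 → HIT
3: bank 1 row 5 — prev 5 → HIT
4: bank 2 row 7 — prev 9 → CONFLICT
5: bank 2 row 14 — prev 7 → CONFLICT
6: bank 1 row 7 — prev 5 → CONFLICT
7: bank 1 row 9 — prev 7 → CONFLICT
8: bank 2 row 2 — prev 14 → CONFLICT
9: bank 2 row 2 — prev 2 → HIT
10: bank 3 row 15 — prev None → EMPTY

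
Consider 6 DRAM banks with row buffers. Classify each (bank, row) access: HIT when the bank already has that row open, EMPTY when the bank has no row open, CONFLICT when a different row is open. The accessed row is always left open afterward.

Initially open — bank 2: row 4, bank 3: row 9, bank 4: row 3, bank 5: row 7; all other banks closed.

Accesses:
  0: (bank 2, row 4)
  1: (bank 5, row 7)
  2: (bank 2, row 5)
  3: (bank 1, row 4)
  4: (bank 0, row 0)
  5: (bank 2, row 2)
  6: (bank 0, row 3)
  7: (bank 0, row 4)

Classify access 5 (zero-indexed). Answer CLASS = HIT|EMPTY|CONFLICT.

CLASS = CONFLICT

#0 (2,4) H  (was 4)
#1 (5,7) H  (was 7)
#2 (2,5) C  (was 4)
#3 (1,4) E
#4 (0,0) E
#5 (2,2) C  (was 5)
#6 (0,3) C  (was 0)
#7 (0,4) C  (was 3)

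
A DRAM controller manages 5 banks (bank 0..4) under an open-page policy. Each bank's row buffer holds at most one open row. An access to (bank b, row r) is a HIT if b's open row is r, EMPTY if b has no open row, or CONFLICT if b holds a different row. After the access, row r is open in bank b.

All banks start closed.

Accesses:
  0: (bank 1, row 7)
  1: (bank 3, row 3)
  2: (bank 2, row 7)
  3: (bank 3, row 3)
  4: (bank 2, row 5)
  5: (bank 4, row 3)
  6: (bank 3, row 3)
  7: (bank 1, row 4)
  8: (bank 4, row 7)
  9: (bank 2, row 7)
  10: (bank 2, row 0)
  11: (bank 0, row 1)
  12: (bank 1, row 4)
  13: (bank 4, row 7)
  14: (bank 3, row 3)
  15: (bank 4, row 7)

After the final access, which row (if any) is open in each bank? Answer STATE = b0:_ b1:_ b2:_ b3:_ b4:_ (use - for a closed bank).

step 0: bank1 None->7 [EMPTY]
step 1: bank3 None->3 [EMPTY]
step 2: bank2 None->7 [EMPTY]
step 3: bank3 3->3 [HIT]
step 4: bank2 7->5 [CONFLICT]
step 5: bank4 None->3 [EMPTY]
step 6: bank3 3->3 [HIT]
step 7: bank1 7->4 [CONFLICT]
step 8: bank4 3->7 [CONFLICT]
step 9: bank2 5->7 [CONFLICT]
step 10: bank2 7->0 [CONFLICT]
step 11: bank0 None->1 [EMPTY]
step 12: bank1 4->4 [HIT]
step 13: bank4 7->7 [HIT]
step 14: bank3 3->3 [HIT]
step 15: bank4 7->7 [HIT]

STATE = b0:1 b1:4 b2:0 b3:3 b4:7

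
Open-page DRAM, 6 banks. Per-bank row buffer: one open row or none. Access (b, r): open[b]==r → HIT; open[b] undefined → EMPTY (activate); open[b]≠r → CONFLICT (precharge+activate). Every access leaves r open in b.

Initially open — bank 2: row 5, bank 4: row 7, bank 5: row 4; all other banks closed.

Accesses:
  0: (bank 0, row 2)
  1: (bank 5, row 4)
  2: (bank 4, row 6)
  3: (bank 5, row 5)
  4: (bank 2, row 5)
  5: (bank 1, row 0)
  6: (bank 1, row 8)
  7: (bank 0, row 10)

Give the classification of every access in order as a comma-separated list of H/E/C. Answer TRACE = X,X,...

TRACE = E,H,C,C,H,E,C,C

#0 (0,2) E
#1 (5,4) H  (was 4)
#2 (4,6) C  (was 7)
#3 (5,5) C  (was 4)
#4 (2,5) H  (was 5)
#5 (1,0) E
#6 (1,8) C  (was 0)
#7 (0,10) C  (was 2)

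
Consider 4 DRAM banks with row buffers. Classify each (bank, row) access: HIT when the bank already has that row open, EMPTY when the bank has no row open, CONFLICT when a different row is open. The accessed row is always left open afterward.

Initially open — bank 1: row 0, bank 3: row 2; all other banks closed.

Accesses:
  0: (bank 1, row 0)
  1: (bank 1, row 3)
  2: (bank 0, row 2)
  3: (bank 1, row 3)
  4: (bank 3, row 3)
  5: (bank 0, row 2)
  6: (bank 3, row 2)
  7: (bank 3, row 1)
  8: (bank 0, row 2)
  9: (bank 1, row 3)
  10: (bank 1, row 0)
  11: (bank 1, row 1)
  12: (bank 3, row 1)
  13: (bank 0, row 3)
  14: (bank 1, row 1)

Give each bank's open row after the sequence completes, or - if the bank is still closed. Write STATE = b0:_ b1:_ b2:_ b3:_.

STATE = b0:3 b1:1 b2:- b3:1

#0 (1,0) H  (was 0)
#1 (1,3) C  (was 0)
#2 (0,2) E
#3 (1,3) H  (was 3)
#4 (3,3) C  (was 2)
#5 (0,2) H  (was 2)
#6 (3,2) C  (was 3)
#7 (3,1) C  (was 2)
#8 (0,2) H  (was 2)
#9 (1,3) H  (was 3)
#10 (1,0) C  (was 3)
#11 (1,1) C  (was 0)
#12 (3,1) H  (was 1)
#13 (0,3) C  (was 2)
#14 (1,1) H  (was 1)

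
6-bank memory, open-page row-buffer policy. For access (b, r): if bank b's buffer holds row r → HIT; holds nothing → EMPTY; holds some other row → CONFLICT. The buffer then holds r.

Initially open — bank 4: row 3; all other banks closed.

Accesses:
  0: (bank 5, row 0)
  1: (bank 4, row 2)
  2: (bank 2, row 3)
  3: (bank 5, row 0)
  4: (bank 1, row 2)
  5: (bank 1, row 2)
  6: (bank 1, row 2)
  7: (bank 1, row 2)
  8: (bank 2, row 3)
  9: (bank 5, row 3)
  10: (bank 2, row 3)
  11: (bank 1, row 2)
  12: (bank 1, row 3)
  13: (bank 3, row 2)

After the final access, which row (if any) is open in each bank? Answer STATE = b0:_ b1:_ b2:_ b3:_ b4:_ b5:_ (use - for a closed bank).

  [0] b5 r0: no row ⇒ E
  [1] b4 r2: had r3 ⇒ C
  [2] b2 r3: no row ⇒ E
  [3] b5 r0: had r0 ⇒ H
  [4] b1 r2: no row ⇒ E
  [5] b1 r2: had r2 ⇒ H
  [6] b1 r2: had r2 ⇒ H
  [7] b1 r2: had r2 ⇒ H
  [8] b2 r3: had r3 ⇒ H
  [9] b5 r3: had r0 ⇒ C
  [10] b2 r3: had r3 ⇒ H
  [11] b1 r2: had r2 ⇒ H
  [12] b1 r3: had r2 ⇒ C
  [13] b3 r2: no row ⇒ E

STATE = b0:- b1:3 b2:3 b3:2 b4:2 b5:3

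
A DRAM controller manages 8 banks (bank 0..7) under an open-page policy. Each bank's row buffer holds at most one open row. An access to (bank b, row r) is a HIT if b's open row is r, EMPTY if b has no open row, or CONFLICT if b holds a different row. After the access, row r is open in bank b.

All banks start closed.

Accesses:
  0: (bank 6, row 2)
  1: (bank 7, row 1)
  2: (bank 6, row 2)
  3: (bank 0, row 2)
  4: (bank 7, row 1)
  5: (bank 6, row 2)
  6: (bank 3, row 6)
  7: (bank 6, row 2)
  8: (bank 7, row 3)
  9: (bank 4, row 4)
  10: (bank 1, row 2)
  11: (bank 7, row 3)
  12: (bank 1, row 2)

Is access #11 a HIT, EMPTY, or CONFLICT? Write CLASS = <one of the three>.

#0 (6,2) E
#1 (7,1) E
#2 (6,2) H  (was 2)
#3 (0,2) E
#4 (7,1) H  (was 1)
#5 (6,2) H  (was 2)
#6 (3,6) E
#7 (6,2) H  (was 2)
#8 (7,3) C  (was 1)
#9 (4,4) E
#10 (1,2) E
#11 (7,3) H  (was 3)
#12 (1,2) H  (was 2)

CLASS = HIT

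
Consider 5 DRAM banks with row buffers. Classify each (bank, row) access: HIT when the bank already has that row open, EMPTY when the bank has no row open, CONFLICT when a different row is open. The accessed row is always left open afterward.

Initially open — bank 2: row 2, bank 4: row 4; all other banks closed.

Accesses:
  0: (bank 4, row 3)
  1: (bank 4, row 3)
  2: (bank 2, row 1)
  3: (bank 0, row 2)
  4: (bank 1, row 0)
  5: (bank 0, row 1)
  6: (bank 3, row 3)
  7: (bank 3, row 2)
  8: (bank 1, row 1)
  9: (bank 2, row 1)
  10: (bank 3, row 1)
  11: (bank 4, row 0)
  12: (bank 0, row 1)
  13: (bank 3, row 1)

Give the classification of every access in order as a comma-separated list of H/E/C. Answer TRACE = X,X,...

TRACE = C,H,C,E,E,C,E,C,C,H,C,C,H,H

step 0: bank4 4->3 [CONFLICT]
step 1: bank4 3->3 [HIT]
step 2: bank2 2->1 [CONFLICT]
step 3: bank0 None->2 [EMPTY]
step 4: bank1 None->0 [EMPTY]
step 5: bank0 2->1 [CONFLICT]
step 6: bank3 None->3 [EMPTY]
step 7: bank3 3->2 [CONFLICT]
step 8: bank1 0->1 [CONFLICT]
step 9: bank2 1->1 [HIT]
step 10: bank3 2->1 [CONFLICT]
step 11: bank4 3->0 [CONFLICT]
step 12: bank0 1->1 [HIT]
step 13: bank3 1->1 [HIT]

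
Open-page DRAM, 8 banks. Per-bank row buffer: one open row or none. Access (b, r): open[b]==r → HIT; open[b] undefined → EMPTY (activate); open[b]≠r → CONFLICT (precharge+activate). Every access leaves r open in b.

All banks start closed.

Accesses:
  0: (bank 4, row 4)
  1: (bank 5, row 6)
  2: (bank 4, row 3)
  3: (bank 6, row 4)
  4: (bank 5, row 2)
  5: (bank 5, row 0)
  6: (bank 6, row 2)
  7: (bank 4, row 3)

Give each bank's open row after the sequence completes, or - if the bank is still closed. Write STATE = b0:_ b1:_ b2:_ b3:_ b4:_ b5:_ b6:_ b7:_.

#0 (4,4) E
#1 (5,6) E
#2 (4,3) C  (was 4)
#3 (6,4) E
#4 (5,2) C  (was 6)
#5 (5,0) C  (was 2)
#6 (6,2) C  (was 4)
#7 (4,3) H  (was 3)

STATE = b0:- b1:- b2:- b3:- b4:3 b5:0 b6:2 b7:-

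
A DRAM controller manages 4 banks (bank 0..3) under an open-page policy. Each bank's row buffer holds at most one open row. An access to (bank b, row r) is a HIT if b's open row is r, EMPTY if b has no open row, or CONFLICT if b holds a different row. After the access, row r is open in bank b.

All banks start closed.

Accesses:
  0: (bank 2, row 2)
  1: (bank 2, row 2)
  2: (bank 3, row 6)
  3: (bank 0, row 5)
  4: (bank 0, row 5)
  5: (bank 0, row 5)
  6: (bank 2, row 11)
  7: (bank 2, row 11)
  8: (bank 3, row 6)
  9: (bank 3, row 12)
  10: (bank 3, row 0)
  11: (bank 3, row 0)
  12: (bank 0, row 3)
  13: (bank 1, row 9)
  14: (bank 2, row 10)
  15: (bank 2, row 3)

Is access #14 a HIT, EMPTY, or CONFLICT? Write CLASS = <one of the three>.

#0 (2,2) E
#1 (2,2) H  (was 2)
#2 (3,6) E
#3 (0,5) E
#4 (0,5) H  (was 5)
#5 (0,5) H  (was 5)
#6 (2,11) C  (was 2)
#7 (2,11) H  (was 11)
#8 (3,6) H  (was 6)
#9 (3,12) C  (was 6)
#10 (3,0) C  (was 12)
#11 (3,0) H  (was 0)
#12 (0,3) C  (was 5)
#13 (1,9) E
#14 (2,10) C  (was 11)
#15 (2,3) C  (was 10)

CLASS = CONFLICT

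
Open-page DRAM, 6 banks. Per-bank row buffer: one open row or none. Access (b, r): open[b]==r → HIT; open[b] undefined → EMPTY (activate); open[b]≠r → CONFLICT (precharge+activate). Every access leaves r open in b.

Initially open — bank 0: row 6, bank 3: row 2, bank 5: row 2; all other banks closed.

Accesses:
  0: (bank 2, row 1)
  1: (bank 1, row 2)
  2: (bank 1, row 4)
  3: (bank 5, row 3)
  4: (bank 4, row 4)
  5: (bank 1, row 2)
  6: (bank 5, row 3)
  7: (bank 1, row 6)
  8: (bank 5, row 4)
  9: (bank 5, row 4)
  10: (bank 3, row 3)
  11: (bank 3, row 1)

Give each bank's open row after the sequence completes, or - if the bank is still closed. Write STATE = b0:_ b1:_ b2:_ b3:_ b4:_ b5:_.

STATE = b0:6 b1:6 b2:1 b3:1 b4:4 b5:4

#0 (2,1) E
#1 (1,2) E
#2 (1,4) C  (was 2)
#3 (5,3) C  (was 2)
#4 (4,4) E
#5 (1,2) C  (was 4)
#6 (5,3) H  (was 3)
#7 (1,6) C  (was 2)
#8 (5,4) C  (was 3)
#9 (5,4) H  (was 4)
#10 (3,3) C  (was 2)
#11 (3,1) C  (was 3)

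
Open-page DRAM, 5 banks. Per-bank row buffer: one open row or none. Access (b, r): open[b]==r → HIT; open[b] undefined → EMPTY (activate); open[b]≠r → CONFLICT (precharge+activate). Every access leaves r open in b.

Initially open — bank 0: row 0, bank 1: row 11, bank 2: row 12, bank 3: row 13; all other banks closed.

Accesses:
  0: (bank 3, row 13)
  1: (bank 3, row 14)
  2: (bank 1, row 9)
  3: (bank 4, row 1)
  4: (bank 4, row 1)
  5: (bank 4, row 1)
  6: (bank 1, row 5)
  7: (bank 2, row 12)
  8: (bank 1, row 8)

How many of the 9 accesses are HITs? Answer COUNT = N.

COUNT = 4

0: bank 3 row 13 — prev 13 → HIT
1: bank 3 row 14 — prev 13 → CONFLICT
2: bank 1 row 9 — prev 11 → CONFLICT
3: bank 4 row 1 — prev None → EMPTY
4: bank 4 row 1 — prev 1 → HIT
5: bank 4 row 1 — prev 1 → HIT
6: bank 1 row 5 — prev 9 → CONFLICT
7: bank 2 row 12 — prev 12 → HIT
8: bank 1 row 8 — prev 5 → CONFLICT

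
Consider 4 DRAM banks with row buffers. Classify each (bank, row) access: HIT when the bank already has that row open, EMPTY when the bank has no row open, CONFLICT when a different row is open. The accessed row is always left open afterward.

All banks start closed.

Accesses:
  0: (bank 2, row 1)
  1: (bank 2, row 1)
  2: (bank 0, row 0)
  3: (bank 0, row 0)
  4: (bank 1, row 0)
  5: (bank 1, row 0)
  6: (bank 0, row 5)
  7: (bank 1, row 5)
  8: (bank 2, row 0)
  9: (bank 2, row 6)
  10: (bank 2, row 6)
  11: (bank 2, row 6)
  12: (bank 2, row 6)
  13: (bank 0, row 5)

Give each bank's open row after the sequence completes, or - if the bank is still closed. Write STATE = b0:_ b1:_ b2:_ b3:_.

STATE = b0:5 b1:5 b2:6 b3:-

0: bank 2 row 1 — prev None → EMPTY
1: bank 2 row 1 — prev 1 → HIT
2: bank 0 row 0 — prev None → EMPTY
3: bank 0 row 0 — prev 0 → HIT
4: bank 1 row 0 — prev None → EMPTY
5: bank 1 row 0 — prev 0 → HIT
6: bank 0 row 5 — prev 0 → CONFLICT
7: bank 1 row 5 — prev 0 → CONFLICT
8: bank 2 row 0 — prev 1 → CONFLICT
9: bank 2 row 6 — prev 0 → CONFLICT
10: bank 2 row 6 — prev 6 → HIT
11: bank 2 row 6 — prev 6 → HIT
12: bank 2 row 6 — prev 6 → HIT
13: bank 0 row 5 — prev 5 → HIT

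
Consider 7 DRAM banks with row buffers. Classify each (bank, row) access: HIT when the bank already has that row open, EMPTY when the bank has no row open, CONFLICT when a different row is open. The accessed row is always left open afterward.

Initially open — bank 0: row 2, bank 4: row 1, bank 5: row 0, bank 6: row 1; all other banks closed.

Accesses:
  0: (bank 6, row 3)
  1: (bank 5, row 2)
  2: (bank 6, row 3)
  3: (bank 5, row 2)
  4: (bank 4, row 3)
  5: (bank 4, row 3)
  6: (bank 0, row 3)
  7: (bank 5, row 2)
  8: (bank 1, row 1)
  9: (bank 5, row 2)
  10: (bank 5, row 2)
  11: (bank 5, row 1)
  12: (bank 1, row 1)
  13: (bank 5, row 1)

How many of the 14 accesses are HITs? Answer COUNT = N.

COUNT = 8

#0 (6,3) C  (was 1)
#1 (5,2) C  (was 0)
#2 (6,3) H  (was 3)
#3 (5,2) H  (was 2)
#4 (4,3) C  (was 1)
#5 (4,3) H  (was 3)
#6 (0,3) C  (was 2)
#7 (5,2) H  (was 2)
#8 (1,1) E
#9 (5,2) H  (was 2)
#10 (5,2) H  (was 2)
#11 (5,1) C  (was 2)
#12 (1,1) H  (was 1)
#13 (5,1) H  (was 1)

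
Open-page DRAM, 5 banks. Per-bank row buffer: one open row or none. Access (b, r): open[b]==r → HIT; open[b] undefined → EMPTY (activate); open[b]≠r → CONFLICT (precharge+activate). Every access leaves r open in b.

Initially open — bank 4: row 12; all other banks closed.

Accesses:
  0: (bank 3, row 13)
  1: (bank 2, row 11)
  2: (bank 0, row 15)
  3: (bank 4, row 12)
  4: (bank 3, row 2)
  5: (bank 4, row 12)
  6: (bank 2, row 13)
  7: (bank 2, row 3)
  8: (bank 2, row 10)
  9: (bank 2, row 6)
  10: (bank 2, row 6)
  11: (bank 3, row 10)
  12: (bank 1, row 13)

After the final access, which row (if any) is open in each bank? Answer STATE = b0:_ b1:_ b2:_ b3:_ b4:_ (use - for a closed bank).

step 0: bank3 None->13 [EMPTY]
step 1: bank2 None->11 [EMPTY]
step 2: bank0 None->15 [EMPTY]
step 3: bank4 12->12 [HIT]
step 4: bank3 13->2 [CONFLICT]
step 5: bank4 12->12 [HIT]
step 6: bank2 11->13 [CONFLICT]
step 7: bank2 13->3 [CONFLICT]
step 8: bank2 3->10 [CONFLICT]
step 9: bank2 10->6 [CONFLICT]
step 10: bank2 6->6 [HIT]
step 11: bank3 2->10 [CONFLICT]
step 12: bank1 None->13 [EMPTY]

STATE = b0:15 b1:13 b2:6 b3:10 b4:12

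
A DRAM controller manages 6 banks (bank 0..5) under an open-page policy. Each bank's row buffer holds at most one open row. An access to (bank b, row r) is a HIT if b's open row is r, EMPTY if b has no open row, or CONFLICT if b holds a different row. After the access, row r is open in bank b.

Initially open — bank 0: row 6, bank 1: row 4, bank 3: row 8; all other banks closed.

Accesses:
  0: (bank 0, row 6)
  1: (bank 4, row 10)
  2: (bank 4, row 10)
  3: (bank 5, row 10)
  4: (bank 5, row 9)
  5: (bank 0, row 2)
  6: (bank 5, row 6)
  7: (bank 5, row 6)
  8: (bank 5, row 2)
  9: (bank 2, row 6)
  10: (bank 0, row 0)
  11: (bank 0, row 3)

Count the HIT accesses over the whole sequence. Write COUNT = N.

COUNT = 3

0: bank 0 row 6 — prev 6 → HIT
1: bank 4 row 10 — prev None → EMPTY
2: bank 4 row 10 — prev 10 → HIT
3: bank 5 row 10 — prev None → EMPTY
4: bank 5 row 9 — prev 10 → CONFLICT
5: bank 0 row 2 — prev 6 → CONFLICT
6: bank 5 row 6 — prev 9 → CONFLICT
7: bank 5 row 6 — prev 6 → HIT
8: bank 5 row 2 — prev 6 → CONFLICT
9: bank 2 row 6 — prev None → EMPTY
10: bank 0 row 0 — prev 2 → CONFLICT
11: bank 0 row 3 — prev 0 → CONFLICT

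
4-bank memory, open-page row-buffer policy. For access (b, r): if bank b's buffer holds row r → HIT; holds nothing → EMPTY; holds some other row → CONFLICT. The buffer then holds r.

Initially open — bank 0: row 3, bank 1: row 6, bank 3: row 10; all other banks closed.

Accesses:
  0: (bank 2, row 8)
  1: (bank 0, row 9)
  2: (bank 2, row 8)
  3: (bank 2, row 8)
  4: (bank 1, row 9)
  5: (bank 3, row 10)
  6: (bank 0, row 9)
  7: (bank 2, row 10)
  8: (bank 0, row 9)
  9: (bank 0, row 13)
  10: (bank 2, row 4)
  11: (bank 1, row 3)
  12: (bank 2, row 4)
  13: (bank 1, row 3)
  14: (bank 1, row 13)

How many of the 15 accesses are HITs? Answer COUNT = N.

COUNT = 7

  [0] b2 r8: no row ⇒ E
  [1] b0 r9: had r3 ⇒ C
  [2] b2 r8: had r8 ⇒ H
  [3] b2 r8: had r8 ⇒ H
  [4] b1 r9: had r6 ⇒ C
  [5] b3 r10: had r10 ⇒ H
  [6] b0 r9: had r9 ⇒ H
  [7] b2 r10: had r8 ⇒ C
  [8] b0 r9: had r9 ⇒ H
  [9] b0 r13: had r9 ⇒ C
  [10] b2 r4: had r10 ⇒ C
  [11] b1 r3: had r9 ⇒ C
  [12] b2 r4: had r4 ⇒ H
  [13] b1 r3: had r3 ⇒ H
  [14] b1 r13: had r3 ⇒ C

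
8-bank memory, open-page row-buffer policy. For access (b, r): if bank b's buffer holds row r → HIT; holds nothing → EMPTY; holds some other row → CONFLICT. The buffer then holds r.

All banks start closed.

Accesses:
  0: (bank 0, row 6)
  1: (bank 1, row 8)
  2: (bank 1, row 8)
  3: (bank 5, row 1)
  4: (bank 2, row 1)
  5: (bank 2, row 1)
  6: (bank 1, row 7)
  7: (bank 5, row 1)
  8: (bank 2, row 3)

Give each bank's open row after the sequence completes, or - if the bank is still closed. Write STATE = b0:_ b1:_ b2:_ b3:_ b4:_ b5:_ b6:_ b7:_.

  [0] b0 r6: no row ⇒ E
  [1] b1 r8: no row ⇒ E
  [2] b1 r8: had r8 ⇒ H
  [3] b5 r1: no row ⇒ E
  [4] b2 r1: no row ⇒ E
  [5] b2 r1: had r1 ⇒ H
  [6] b1 r7: had r8 ⇒ C
  [7] b5 r1: had r1 ⇒ H
  [8] b2 r3: had r1 ⇒ C

STATE = b0:6 b1:7 b2:3 b3:- b4:- b5:1 b6:- b7:-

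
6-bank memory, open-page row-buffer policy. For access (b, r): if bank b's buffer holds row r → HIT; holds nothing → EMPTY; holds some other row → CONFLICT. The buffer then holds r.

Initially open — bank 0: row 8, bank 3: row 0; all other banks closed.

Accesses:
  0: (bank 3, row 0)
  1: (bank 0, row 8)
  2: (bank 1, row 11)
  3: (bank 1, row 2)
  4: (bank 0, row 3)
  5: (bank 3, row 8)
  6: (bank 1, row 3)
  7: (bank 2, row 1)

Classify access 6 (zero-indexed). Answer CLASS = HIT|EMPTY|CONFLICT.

  [0] b3 r0: had r0 ⇒ H
  [1] b0 r8: had r8 ⇒ H
  [2] b1 r11: no row ⇒ E
  [3] b1 r2: had r11 ⇒ C
  [4] b0 r3: had r8 ⇒ C
  [5] b3 r8: had r0 ⇒ C
  [6] b1 r3: had r2 ⇒ C
  [7] b2 r1: no row ⇒ E

CLASS = CONFLICT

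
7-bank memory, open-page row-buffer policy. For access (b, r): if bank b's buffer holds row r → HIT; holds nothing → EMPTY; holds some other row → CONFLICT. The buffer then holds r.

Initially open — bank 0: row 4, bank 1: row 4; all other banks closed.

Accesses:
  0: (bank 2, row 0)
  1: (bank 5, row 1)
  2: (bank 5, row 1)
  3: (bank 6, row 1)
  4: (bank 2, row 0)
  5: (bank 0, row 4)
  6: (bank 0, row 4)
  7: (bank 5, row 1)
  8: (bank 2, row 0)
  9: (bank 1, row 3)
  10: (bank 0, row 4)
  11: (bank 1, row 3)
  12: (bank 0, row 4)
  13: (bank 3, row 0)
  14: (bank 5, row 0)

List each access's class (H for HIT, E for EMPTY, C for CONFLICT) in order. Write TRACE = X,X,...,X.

  [0] b2 r0: no row ⇒ E
  [1] b5 r1: no row ⇒ E
  [2] b5 r1: had r1 ⇒ H
  [3] b6 r1: no row ⇒ E
  [4] b2 r0: had r0 ⇒ H
  [5] b0 r4: had r4 ⇒ H
  [6] b0 r4: had r4 ⇒ H
  [7] b5 r1: had r1 ⇒ H
  [8] b2 r0: had r0 ⇒ H
  [9] b1 r3: had r4 ⇒ C
  [10] b0 r4: had r4 ⇒ H
  [11] b1 r3: had r3 ⇒ H
  [12] b0 r4: had r4 ⇒ H
  [13] b3 r0: no row ⇒ E
  [14] b5 r0: had r1 ⇒ C

TRACE = E,E,H,E,H,H,H,H,H,C,H,H,H,E,C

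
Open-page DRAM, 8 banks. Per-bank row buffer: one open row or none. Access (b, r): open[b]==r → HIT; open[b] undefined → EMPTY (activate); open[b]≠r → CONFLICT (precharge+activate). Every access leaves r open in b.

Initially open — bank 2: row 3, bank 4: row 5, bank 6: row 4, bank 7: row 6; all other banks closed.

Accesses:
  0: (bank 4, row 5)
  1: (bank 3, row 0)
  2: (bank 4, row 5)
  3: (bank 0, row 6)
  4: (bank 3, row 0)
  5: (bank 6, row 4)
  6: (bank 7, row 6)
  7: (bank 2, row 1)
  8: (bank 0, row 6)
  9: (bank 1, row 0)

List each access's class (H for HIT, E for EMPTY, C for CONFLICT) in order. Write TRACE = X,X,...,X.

0: bank 4 row 5 — prev 5 → HIT
1: bank 3 row 0 — prev None → EMPTY
2: bank 4 row 5 — prev 5 → HIT
3: bank 0 row 6 — prev None → EMPTY
4: bank 3 row 0 — prev 0 → HIT
5: bank 6 row 4 — prev 4 → HIT
6: bank 7 row 6 — prev 6 → HIT
7: bank 2 row 1 — prev 3 → CONFLICT
8: bank 0 row 6 — prev 6 → HIT
9: bank 1 row 0 — prev None → EMPTY

TRACE = H,E,H,E,H,H,H,C,H,E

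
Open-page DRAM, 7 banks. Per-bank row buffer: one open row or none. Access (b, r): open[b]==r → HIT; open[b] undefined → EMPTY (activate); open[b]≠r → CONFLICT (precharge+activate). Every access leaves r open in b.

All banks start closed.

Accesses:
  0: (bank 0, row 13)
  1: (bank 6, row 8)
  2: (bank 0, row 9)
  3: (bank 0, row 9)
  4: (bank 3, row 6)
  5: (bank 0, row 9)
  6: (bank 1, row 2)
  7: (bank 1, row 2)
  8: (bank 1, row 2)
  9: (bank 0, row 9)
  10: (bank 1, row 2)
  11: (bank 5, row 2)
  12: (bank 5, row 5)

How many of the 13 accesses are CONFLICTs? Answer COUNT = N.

COUNT = 2

step 0: bank0 None->13 [EMPTY]
step 1: bank6 None->8 [EMPTY]
step 2: bank0 13->9 [CONFLICT]
step 3: bank0 9->9 [HIT]
step 4: bank3 None->6 [EMPTY]
step 5: bank0 9->9 [HIT]
step 6: bank1 None->2 [EMPTY]
step 7: bank1 2->2 [HIT]
step 8: bank1 2->2 [HIT]
step 9: bank0 9->9 [HIT]
step 10: bank1 2->2 [HIT]
step 11: bank5 None->2 [EMPTY]
step 12: bank5 2->5 [CONFLICT]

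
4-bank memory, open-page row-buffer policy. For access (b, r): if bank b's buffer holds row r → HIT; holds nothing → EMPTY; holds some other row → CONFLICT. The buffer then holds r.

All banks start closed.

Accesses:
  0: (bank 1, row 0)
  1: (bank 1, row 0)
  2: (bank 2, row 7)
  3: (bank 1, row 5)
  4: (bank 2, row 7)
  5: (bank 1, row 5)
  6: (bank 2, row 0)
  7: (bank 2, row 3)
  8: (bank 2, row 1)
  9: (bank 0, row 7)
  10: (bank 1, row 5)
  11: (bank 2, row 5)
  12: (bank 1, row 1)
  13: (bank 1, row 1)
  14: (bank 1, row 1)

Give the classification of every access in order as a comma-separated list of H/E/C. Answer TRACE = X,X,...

TRACE = E,H,E,C,H,H,C,C,C,E,H,C,C,H,H

0: bank 1 row 0 — prev None → EMPTY
1: bank 1 row 0 — prev 0 → HIT
2: bank 2 row 7 — prev None → EMPTY
3: bank 1 row 5 — prev 0 → CONFLICT
4: bank 2 row 7 — prev 7 → HIT
5: bank 1 row 5 — prev 5 → HIT
6: bank 2 row 0 — prev 7 → CONFLICT
7: bank 2 row 3 — prev 0 → CONFLICT
8: bank 2 row 1 — prev 3 → CONFLICT
9: bank 0 row 7 — prev None → EMPTY
10: bank 1 row 5 — prev 5 → HIT
11: bank 2 row 5 — prev 1 → CONFLICT
12: bank 1 row 1 — prev 5 → CONFLICT
13: bank 1 row 1 — prev 1 → HIT
14: bank 1 row 1 — prev 1 → HIT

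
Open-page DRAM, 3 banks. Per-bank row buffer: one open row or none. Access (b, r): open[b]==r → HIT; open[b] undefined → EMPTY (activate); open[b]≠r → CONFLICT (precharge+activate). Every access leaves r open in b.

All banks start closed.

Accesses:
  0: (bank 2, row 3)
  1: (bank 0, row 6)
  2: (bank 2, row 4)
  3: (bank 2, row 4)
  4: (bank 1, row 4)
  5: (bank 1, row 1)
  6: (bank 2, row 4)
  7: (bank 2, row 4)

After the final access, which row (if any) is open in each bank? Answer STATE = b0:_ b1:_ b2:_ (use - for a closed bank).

STATE = b0:6 b1:1 b2:4

  [0] b2 r3: no row ⇒ E
  [1] b0 r6: no row ⇒ E
  [2] b2 r4: had r3 ⇒ C
  [3] b2 r4: had r4 ⇒ H
  [4] b1 r4: no row ⇒ E
  [5] b1 r1: had r4 ⇒ C
  [6] b2 r4: had r4 ⇒ H
  [7] b2 r4: had r4 ⇒ H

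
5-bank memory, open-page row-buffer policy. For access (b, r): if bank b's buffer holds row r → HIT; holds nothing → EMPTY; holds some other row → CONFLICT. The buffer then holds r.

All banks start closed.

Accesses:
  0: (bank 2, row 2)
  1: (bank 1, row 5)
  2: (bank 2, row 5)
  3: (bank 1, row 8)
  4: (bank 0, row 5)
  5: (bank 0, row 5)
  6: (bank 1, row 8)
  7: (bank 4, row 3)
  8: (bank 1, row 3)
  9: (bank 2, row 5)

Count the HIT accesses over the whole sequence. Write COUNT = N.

0: bank 2 row 2 — prev None → EMPTY
1: bank 1 row 5 — prev None → EMPTY
2: bank 2 row 5 — prev 2 → CONFLICT
3: bank 1 row 8 — prev 5 → CONFLICT
4: bank 0 row 5 — prev None → EMPTY
5: bank 0 row 5 — prev 5 → HIT
6: bank 1 row 8 — prev 8 → HIT
7: bank 4 row 3 — prev None → EMPTY
8: bank 1 row 3 — prev 8 → CONFLICT
9: bank 2 row 5 — prev 5 → HIT

COUNT = 3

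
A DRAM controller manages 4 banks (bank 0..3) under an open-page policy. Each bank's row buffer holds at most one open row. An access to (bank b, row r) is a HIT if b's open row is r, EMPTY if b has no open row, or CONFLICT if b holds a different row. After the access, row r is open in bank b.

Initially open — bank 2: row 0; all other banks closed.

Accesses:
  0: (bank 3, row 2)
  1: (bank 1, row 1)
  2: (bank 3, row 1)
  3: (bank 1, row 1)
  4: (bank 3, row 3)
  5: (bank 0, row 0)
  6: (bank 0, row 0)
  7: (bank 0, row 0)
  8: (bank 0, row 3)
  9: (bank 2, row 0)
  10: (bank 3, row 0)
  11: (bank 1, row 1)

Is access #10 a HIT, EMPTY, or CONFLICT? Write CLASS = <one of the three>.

CLASS = CONFLICT

step 0: bank3 None->2 [EMPTY]
step 1: bank1 None->1 [EMPTY]
step 2: bank3 2->1 [CONFLICT]
step 3: bank1 1->1 [HIT]
step 4: bank3 1->3 [CONFLICT]
step 5: bank0 None->0 [EMPTY]
step 6: bank0 0->0 [HIT]
step 7: bank0 0->0 [HIT]
step 8: bank0 0->3 [CONFLICT]
step 9: bank2 0->0 [HIT]
step 10: bank3 3->0 [CONFLICT]
step 11: bank1 1->1 [HIT]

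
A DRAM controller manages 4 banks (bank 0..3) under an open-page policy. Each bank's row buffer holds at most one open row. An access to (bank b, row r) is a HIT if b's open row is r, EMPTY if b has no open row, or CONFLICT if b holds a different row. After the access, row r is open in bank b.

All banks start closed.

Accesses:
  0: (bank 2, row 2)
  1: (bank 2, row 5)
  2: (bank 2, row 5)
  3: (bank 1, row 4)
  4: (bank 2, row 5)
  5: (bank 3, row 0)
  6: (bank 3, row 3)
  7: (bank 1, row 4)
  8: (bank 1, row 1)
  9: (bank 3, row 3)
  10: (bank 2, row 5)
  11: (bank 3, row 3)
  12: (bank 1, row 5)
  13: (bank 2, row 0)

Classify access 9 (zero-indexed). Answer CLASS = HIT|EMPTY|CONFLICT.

#0 (2,2) E
#1 (2,5) C  (was 2)
#2 (2,5) H  (was 5)
#3 (1,4) E
#4 (2,5) H  (was 5)
#5 (3,0) E
#6 (3,3) C  (was 0)
#7 (1,4) H  (was 4)
#8 (1,1) C  (was 4)
#9 (3,3) H  (was 3)
#10 (2,5) H  (was 5)
#11 (3,3) H  (was 3)
#12 (1,5) C  (was 1)
#13 (2,0) C  (was 5)

CLASS = HIT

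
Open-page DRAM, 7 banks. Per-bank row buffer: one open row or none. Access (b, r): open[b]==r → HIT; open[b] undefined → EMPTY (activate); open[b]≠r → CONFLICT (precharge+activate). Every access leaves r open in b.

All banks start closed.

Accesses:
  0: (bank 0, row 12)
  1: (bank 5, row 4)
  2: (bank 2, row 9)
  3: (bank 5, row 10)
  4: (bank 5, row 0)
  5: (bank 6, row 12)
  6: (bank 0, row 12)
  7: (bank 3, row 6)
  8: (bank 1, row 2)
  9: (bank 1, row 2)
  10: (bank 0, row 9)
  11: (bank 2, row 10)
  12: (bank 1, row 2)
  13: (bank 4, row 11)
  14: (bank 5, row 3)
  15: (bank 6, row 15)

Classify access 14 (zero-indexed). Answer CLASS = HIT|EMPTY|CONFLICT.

CLASS = CONFLICT

  [0] b0 r12: no row ⇒ E
  [1] b5 r4: no row ⇒ E
  [2] b2 r9: no row ⇒ E
  [3] b5 r10: had r4 ⇒ C
  [4] b5 r0: had r10 ⇒ C
  [5] b6 r12: no row ⇒ E
  [6] b0 r12: had r12 ⇒ H
  [7] b3 r6: no row ⇒ E
  [8] b1 r2: no row ⇒ E
  [9] b1 r2: had r2 ⇒ H
  [10] b0 r9: had r12 ⇒ C
  [11] b2 r10: had r9 ⇒ C
  [12] b1 r2: had r2 ⇒ H
  [13] b4 r11: no row ⇒ E
  [14] b5 r3: had r0 ⇒ C
  [15] b6 r15: had r12 ⇒ C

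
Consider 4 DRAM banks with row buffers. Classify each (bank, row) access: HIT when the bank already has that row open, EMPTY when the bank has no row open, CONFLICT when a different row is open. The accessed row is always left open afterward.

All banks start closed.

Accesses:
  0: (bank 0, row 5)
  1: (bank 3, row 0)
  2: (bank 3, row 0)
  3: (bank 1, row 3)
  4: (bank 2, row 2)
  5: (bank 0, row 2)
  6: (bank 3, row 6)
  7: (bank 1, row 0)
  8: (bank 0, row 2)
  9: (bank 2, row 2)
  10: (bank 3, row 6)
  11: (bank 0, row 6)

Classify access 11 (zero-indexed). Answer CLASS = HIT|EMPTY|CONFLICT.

CLASS = CONFLICT

  [0] b0 r5: no row ⇒ E
  [1] b3 r0: no row ⇒ E
  [2] b3 r0: had r0 ⇒ H
  [3] b1 r3: no row ⇒ E
  [4] b2 r2: no row ⇒ E
  [5] b0 r2: had r5 ⇒ C
  [6] b3 r6: had r0 ⇒ C
  [7] b1 r0: had r3 ⇒ C
  [8] b0 r2: had r2 ⇒ H
  [9] b2 r2: had r2 ⇒ H
  [10] b3 r6: had r6 ⇒ H
  [11] b0 r6: had r2 ⇒ C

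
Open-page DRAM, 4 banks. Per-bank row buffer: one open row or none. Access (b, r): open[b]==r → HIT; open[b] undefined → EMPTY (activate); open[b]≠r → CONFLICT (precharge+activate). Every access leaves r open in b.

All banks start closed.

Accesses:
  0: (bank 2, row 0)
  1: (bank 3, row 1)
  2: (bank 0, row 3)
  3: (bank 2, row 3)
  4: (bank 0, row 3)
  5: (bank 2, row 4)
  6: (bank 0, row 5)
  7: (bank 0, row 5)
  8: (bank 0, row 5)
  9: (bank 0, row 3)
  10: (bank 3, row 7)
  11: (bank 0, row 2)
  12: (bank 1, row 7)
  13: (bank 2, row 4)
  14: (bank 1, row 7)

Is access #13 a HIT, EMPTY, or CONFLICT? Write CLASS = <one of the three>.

CLASS = HIT

0: bank 2 row 0 — prev None → EMPTY
1: bank 3 row 1 — prev None → EMPTY
2: bank 0 row 3 — prev None → EMPTY
3: bank 2 row 3 — prev 0 → CONFLICT
4: bank 0 row 3 — prev 3 → HIT
5: bank 2 row 4 — prev 3 → CONFLICT
6: bank 0 row 5 — prev 3 → CONFLICT
7: bank 0 row 5 — prev 5 → HIT
8: bank 0 row 5 — prev 5 → HIT
9: bank 0 row 3 — prev 5 → CONFLICT
10: bank 3 row 7 — prev 1 → CONFLICT
11: bank 0 row 2 — prev 3 → CONFLICT
12: bank 1 row 7 — prev None → EMPTY
13: bank 2 row 4 — prev 4 → HIT
14: bank 1 row 7 — prev 7 → HIT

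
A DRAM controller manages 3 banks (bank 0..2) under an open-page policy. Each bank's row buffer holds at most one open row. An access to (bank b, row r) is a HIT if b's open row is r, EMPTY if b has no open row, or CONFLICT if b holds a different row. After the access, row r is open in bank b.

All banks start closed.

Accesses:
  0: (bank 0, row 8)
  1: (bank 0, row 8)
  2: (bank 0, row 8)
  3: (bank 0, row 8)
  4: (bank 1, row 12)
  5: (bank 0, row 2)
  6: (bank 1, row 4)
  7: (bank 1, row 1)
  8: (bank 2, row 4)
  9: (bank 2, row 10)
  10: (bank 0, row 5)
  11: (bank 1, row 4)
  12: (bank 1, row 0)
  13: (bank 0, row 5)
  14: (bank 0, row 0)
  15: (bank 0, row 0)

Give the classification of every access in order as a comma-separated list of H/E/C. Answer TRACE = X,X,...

TRACE = E,H,H,H,E,C,C,C,E,C,C,C,C,H,C,H

#0 (0,8) E
#1 (0,8) H  (was 8)
#2 (0,8) H  (was 8)
#3 (0,8) H  (was 8)
#4 (1,12) E
#5 (0,2) C  (was 8)
#6 (1,4) C  (was 12)
#7 (1,1) C  (was 4)
#8 (2,4) E
#9 (2,10) C  (was 4)
#10 (0,5) C  (was 2)
#11 (1,4) C  (was 1)
#12 (1,0) C  (was 4)
#13 (0,5) H  (was 5)
#14 (0,0) C  (was 5)
#15 (0,0) H  (was 0)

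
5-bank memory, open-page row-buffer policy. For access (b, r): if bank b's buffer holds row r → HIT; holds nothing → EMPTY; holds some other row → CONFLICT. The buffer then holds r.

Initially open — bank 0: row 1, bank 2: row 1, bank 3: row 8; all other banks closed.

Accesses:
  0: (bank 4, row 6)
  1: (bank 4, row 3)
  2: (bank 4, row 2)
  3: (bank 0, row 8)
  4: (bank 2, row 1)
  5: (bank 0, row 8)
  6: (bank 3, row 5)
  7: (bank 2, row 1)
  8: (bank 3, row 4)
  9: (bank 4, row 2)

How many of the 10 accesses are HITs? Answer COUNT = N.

#0 (4,6) E
#1 (4,3) C  (was 6)
#2 (4,2) C  (was 3)
#3 (0,8) C  (was 1)
#4 (2,1) H  (was 1)
#5 (0,8) H  (was 8)
#6 (3,5) C  (was 8)
#7 (2,1) H  (was 1)
#8 (3,4) C  (was 5)
#9 (4,2) H  (was 2)

COUNT = 4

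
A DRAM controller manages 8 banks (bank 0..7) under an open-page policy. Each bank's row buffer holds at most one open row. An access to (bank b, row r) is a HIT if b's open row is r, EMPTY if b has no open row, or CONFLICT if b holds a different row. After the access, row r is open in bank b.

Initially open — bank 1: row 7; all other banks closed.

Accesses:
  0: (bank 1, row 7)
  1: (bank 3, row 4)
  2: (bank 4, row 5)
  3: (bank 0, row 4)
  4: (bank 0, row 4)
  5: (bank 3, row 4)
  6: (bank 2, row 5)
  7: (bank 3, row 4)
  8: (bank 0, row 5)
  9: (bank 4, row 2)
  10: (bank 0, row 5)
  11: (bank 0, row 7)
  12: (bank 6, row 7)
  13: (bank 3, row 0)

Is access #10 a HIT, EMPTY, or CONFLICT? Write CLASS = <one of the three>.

CLASS = HIT

#0 (1,7) H  (was 7)
#1 (3,4) E
#2 (4,5) E
#3 (0,4) E
#4 (0,4) H  (was 4)
#5 (3,4) H  (was 4)
#6 (2,5) E
#7 (3,4) H  (was 4)
#8 (0,5) C  (was 4)
#9 (4,2) C  (was 5)
#10 (0,5) H  (was 5)
#11 (0,7) C  (was 5)
#12 (6,7) E
#13 (3,0) C  (was 4)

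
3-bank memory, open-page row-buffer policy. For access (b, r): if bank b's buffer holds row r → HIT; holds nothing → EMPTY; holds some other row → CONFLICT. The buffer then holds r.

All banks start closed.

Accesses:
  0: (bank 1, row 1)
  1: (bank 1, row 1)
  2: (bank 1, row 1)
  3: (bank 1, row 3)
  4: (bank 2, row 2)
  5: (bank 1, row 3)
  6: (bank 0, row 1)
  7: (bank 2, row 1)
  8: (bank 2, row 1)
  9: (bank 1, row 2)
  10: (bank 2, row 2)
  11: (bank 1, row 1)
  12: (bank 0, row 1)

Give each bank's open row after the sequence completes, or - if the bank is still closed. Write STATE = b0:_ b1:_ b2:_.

  [0] b1 r1: no row ⇒ E
  [1] b1 r1: had r1 ⇒ H
  [2] b1 r1: had r1 ⇒ H
  [3] b1 r3: had r1 ⇒ C
  [4] b2 r2: no row ⇒ E
  [5] b1 r3: had r3 ⇒ H
  [6] b0 r1: no row ⇒ E
  [7] b2 r1: had r2 ⇒ C
  [8] b2 r1: had r1 ⇒ H
  [9] b1 r2: had r3 ⇒ C
  [10] b2 r2: had r1 ⇒ C
  [11] b1 r1: had r2 ⇒ C
  [12] b0 r1: had r1 ⇒ H

STATE = b0:1 b1:1 b2:2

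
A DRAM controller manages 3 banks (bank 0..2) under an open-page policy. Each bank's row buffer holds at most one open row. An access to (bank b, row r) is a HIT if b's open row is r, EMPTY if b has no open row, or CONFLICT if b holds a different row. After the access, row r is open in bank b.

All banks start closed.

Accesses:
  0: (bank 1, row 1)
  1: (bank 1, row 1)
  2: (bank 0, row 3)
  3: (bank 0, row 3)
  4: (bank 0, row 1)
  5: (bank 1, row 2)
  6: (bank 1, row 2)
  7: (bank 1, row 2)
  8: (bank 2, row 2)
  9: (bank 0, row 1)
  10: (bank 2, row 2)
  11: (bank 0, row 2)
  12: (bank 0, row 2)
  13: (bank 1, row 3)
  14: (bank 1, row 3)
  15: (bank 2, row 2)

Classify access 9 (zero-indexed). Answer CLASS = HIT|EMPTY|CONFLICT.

CLASS = HIT

  [0] b1 r1: no row ⇒ E
  [1] b1 r1: had r1 ⇒ H
  [2] b0 r3: no row ⇒ E
  [3] b0 r3: had r3 ⇒ H
  [4] b0 r1: had r3 ⇒ C
  [5] b1 r2: had r1 ⇒ C
  [6] b1 r2: had r2 ⇒ H
  [7] b1 r2: had r2 ⇒ H
  [8] b2 r2: no row ⇒ E
  [9] b0 r1: had r1 ⇒ H
  [10] b2 r2: had r2 ⇒ H
  [11] b0 r2: had r1 ⇒ C
  [12] b0 r2: had r2 ⇒ H
  [13] b1 r3: had r2 ⇒ C
  [14] b1 r3: had r3 ⇒ H
  [15] b2 r2: had r2 ⇒ H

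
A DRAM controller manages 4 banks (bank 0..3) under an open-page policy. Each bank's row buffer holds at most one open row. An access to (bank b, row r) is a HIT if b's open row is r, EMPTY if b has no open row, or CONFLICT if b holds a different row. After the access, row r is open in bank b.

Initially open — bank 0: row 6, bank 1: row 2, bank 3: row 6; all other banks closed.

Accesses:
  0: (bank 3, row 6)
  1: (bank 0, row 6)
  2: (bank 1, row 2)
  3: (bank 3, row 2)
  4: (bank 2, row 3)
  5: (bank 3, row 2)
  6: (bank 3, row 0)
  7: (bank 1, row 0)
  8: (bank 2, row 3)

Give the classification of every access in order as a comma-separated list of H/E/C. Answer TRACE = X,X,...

step 0: bank3 6->6 [HIT]
step 1: bank0 6->6 [HIT]
step 2: bank1 2->2 [HIT]
step 3: bank3 6->2 [CONFLICT]
step 4: bank2 None->3 [EMPTY]
step 5: bank3 2->2 [HIT]
step 6: bank3 2->0 [CONFLICT]
step 7: bank1 2->0 [CONFLICT]
step 8: bank2 3->3 [HIT]

TRACE = H,H,H,C,E,H,C,C,H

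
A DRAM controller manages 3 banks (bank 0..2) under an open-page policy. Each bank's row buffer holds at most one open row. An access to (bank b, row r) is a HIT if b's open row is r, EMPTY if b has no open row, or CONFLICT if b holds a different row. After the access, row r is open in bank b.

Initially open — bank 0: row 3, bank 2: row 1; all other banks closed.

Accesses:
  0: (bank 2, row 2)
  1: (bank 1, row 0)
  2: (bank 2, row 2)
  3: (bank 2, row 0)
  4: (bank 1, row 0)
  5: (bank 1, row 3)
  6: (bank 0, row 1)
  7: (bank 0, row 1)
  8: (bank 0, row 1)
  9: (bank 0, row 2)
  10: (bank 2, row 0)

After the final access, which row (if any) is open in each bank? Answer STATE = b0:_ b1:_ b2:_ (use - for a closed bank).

  [0] b2 r2: had r1 ⇒ C
  [1] b1 r0: no row ⇒ E
  [2] b2 r2: had r2 ⇒ H
  [3] b2 r0: had r2 ⇒ C
  [4] b1 r0: had r0 ⇒ H
  [5] b1 r3: had r0 ⇒ C
  [6] b0 r1: had r3 ⇒ C
  [7] b0 r1: had r1 ⇒ H
  [8] b0 r1: had r1 ⇒ H
  [9] b0 r2: had r1 ⇒ C
  [10] b2 r0: had r0 ⇒ H

STATE = b0:2 b1:3 b2:0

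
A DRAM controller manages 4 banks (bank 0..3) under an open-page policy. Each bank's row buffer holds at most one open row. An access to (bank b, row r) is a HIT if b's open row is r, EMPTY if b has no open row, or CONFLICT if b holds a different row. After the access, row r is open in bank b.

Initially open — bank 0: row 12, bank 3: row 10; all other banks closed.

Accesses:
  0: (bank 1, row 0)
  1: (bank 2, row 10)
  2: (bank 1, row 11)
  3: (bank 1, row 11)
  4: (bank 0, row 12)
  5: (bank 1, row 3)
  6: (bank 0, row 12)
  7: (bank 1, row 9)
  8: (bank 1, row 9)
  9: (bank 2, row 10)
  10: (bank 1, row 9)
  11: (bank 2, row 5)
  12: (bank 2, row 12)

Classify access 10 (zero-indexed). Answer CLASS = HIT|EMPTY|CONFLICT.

#0 (1,0) E
#1 (2,10) E
#2 (1,11) C  (was 0)
#3 (1,11) H  (was 11)
#4 (0,12) H  (was 12)
#5 (1,3) C  (was 11)
#6 (0,12) H  (was 12)
#7 (1,9) C  (was 3)
#8 (1,9) H  (was 9)
#9 (2,10) H  (was 10)
#10 (1,9) H  (was 9)
#11 (2,5) C  (was 10)
#12 (2,12) C  (was 5)

CLASS = HIT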